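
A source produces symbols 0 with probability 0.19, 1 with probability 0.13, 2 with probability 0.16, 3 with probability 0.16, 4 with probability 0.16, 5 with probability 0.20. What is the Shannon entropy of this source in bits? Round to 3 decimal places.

H = −Σ pᵢ log₂ pᵢ.
−0.19·log₂(0.19) = 0.4552
−0.13·log₂(0.13) = 0.3826
−0.16·log₂(0.16) = 0.4230
−0.16·log₂(0.16) = 0.4230
−0.16·log₂(0.16) = 0.4230
−0.20·log₂(0.20) = 0.4644
Sum ≈ 2.5713 → 2.571 bits.

2.571 bits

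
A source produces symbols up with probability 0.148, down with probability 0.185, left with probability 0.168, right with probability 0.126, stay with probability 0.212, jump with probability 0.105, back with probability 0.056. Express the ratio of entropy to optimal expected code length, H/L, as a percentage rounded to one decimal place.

98.3%

Entropy H = −Σ p log₂ p ≈ 2.7159 bits.
Huffman merges: 7/125+21/200→161/1000; 63/500+37/250→137/500; 161/1000+21/125→329/1000; 37/200+53/250→397/1000; 137/500+329/1000→603/1000; 397/1000+603/1000→1. L = 691/250 ≈ 2.7640.
Efficiency = H/L = 2.7159/2.7640 = 98.3%.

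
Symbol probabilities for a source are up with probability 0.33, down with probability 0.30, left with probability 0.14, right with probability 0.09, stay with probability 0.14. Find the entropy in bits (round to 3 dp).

2.156 bits

H = −Σ pᵢ log₂ pᵢ.
−0.33·log₂(0.33) = 0.5278
−0.30·log₂(0.30) = 0.5211
−0.14·log₂(0.14) = 0.3971
−0.09·log₂(0.09) = 0.3127
−0.14·log₂(0.14) = 0.3971
Sum ≈ 2.1558 → 2.156 bits.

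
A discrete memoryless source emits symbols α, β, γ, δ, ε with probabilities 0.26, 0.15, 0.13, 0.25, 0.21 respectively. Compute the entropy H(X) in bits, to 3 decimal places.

H = −Σ pᵢ log₂ pᵢ.
−0.26·log₂(0.26) = 0.5053
−0.15·log₂(0.15) = 0.4105
−0.13·log₂(0.13) = 0.3826
−0.25·log₂(0.25) = 0.5000
−0.21·log₂(0.21) = 0.4728
Sum ≈ 2.2713 → 2.271 bits.

2.271 bits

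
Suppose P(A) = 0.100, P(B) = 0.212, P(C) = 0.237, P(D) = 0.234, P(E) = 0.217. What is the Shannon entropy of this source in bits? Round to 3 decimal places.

2.268 bits

H = −Σ pᵢ log₂ pᵢ.
−0.100·log₂(0.100) = 0.3322
−0.212·log₂(0.212) = 0.4744
−0.237·log₂(0.237) = 0.4923
−0.234·log₂(0.234) = 0.4903
−0.217·log₂(0.217) = 0.4783
Sum ≈ 2.2675 → 2.268 bits.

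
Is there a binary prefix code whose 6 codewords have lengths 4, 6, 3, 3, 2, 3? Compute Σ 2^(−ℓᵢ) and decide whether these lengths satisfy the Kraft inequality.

With common denominator 2^6 = 64: Σ 2^(−ℓᵢ) = 4/64 + 1/64 + 8/64 + 8/64 + 16/64 + 8/64 = 45/64 = 0.703125.
Kraft's inequality requires Σ ≤ 1; here Σ = 0.703125 ≤ 1, so such a prefix code exists.

0.703125; yes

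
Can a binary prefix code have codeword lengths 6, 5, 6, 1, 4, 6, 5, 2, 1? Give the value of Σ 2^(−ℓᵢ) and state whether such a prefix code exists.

1.421875; no

With common denominator 2^6 = 64: Σ 2^(−ℓᵢ) = 1/64 + 2/64 + 1/64 + 32/64 + 4/64 + 1/64 + 2/64 + 16/64 + 32/64 = 91/64 = 1.421875.
Kraft's inequality requires Σ ≤ 1; here Σ = 1.421875 > 1, so no such prefix code exists.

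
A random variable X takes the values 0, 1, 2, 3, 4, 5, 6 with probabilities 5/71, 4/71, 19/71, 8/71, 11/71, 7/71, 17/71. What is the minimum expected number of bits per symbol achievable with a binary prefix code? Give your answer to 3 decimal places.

Repeatedly combine the two least-probable nodes; the expected code length is the sum of the merged weights.
merge 4/71 + 5/71 → 9/71
merge 7/71 + 8/71 → 15/71
merge 9/71 + 11/71 → 20/71
merge 15/71 + 17/71 → 32/71
merge 19/71 + 20/71 → 39/71
merge 32/71 + 39/71 → 1
L = 9/71 + 15/71 + 20/71 + 32/71 + 39/71 + 1 = 186/71 ≈ 2.620 bits/symbol.

2.620 bits/symbol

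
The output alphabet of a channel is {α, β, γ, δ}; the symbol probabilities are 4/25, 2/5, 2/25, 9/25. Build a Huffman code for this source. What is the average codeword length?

1.84 bits/symbol

Repeatedly combine the two least-probable nodes; the expected code length is the sum of the merged weights.
merge 2/25 + 4/25 → 6/25
merge 6/25 + 9/25 → 3/5
merge 2/5 + 3/5 → 1
L = 6/25 + 3/5 + 1 = 46/25 = 1.84 bits/symbol.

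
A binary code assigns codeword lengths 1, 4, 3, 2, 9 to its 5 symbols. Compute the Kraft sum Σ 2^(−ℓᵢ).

With common denominator 2^9 = 512: Σ 2^(−ℓᵢ) = 256/512 + 32/512 + 64/512 + 128/512 + 1/512 = 481/512 = 0.939453125.

0.939453125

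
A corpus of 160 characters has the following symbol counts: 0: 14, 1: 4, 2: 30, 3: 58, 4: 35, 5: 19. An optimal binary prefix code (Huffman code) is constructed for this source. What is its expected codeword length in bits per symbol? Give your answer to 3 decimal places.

2.344 bits/symbol

Probabilities are the counts divided by 160.
Repeatedly combine the two least-probable nodes; the expected code length is the sum of the merged weights.
merge 1/40 + 7/80 → 9/80
merge 9/80 + 19/160 → 37/160
merge 3/16 + 7/32 → 13/32
merge 37/160 + 29/80 → 19/32
merge 13/32 + 19/32 → 1
L = 9/80 + 37/160 + 13/32 + 19/32 + 1 = 75/32 ≈ 2.344 bits/symbol.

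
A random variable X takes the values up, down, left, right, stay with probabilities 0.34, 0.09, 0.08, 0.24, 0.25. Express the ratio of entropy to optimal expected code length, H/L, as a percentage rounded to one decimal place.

98.0%

Entropy H = −Σ p log₂ p ≈ 2.1275 bits.
Huffman merges: 2/25+9/100→17/100; 17/100+6/25→41/100; 1/4+17/50→59/100; 41/100+59/100→1. L = 217/100 ≈ 2.1700.
Efficiency = H/L = 2.1275/2.1700 = 98.0%.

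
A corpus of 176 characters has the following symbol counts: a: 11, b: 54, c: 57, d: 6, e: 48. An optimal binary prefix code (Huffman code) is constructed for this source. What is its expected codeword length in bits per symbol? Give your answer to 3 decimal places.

Probabilities are the counts divided by 176.
Repeatedly combine the two least-probable nodes; the expected code length is the sum of the merged weights.
merge 3/88 + 1/16 → 17/176
merge 17/176 + 3/11 → 65/176
merge 27/88 + 57/176 → 111/176
merge 65/176 + 111/176 → 1
L = 17/176 + 65/176 + 111/176 + 1 = 369/176 ≈ 2.097 bits/symbol.

2.097 bits/symbol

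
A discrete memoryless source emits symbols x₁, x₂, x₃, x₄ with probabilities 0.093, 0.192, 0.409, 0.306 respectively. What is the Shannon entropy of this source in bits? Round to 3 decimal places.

1.826 bits

H = −Σ pᵢ log₂ pᵢ.
−0.093·log₂(0.093) = 0.3187
−0.192·log₂(0.192) = 0.4571
−0.409·log₂(0.409) = 0.5275
−0.306·log₂(0.306) = 0.5228
Sum ≈ 1.8261 → 1.826 bits.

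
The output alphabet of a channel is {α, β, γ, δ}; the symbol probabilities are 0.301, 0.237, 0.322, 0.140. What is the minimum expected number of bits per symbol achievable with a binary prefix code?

2 bits/symbol

Repeatedly combine the two least-probable nodes; the expected code length is the sum of the merged weights.
merge 7/50 + 237/1000 → 377/1000
merge 301/1000 + 161/500 → 623/1000
merge 377/1000 + 623/1000 → 1
L = 377/1000 + 623/1000 + 1 = 2 bits/symbol.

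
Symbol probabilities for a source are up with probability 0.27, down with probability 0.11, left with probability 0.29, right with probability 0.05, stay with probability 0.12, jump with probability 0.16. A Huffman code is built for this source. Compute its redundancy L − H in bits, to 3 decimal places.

Entropy H = −Σ p log₂ p ≈ 2.3844 bits.
Huffman merges: 1/20+11/100→4/25; 3/25+4/25→7/25; 4/25+27/100→43/100; 7/25+29/100→57/100; 43/100+57/100→1. L = 61/25 ≈ 2.4400.
L − H = 2.4400 − 2.3844 = 0.056 bits.

0.056 bits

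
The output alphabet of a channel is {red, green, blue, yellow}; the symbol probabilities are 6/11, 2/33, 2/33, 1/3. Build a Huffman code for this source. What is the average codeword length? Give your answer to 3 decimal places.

1.576 bits/symbol

Repeatedly combine the two least-probable nodes; the expected code length is the sum of the merged weights.
merge 2/33 + 2/33 → 4/33
merge 4/33 + 1/3 → 5/11
merge 5/11 + 6/11 → 1
L = 4/33 + 5/11 + 1 = 52/33 ≈ 1.576 bits/symbol.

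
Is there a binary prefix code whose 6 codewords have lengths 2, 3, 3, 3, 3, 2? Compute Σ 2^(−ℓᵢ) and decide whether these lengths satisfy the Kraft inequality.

With common denominator 2^3 = 8: Σ 2^(−ℓᵢ) = 2/8 + 1/8 + 1/8 + 1/8 + 1/8 + 2/8 = 8/8 = 1.
Kraft's inequality requires Σ ≤ 1; here Σ = 1 ≤ 1, so such a prefix code exists.

1; yes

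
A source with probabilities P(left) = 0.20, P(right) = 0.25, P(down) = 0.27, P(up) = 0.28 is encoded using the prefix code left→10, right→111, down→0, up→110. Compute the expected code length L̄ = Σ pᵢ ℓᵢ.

2.26 bits/symbol

L̄ = Σ pᵢ·ℓᵢ = 0.20·2 + 0.25·3 + 0.27·1 + 0.28·3 = 2.26 bits/symbol.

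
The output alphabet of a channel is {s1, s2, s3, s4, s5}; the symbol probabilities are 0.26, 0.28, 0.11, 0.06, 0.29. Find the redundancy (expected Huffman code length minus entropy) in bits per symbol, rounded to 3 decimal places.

Entropy H = −Σ p log₂ p ≈ 2.1312 bits.
Huffman merges: 3/50+11/100→17/100; 17/100+13/50→43/100; 7/25+29/100→57/100; 43/100+57/100→1. L = 217/100 ≈ 2.1700.
L − H = 2.1700 − 2.1312 = 0.039 bits.

0.039 bits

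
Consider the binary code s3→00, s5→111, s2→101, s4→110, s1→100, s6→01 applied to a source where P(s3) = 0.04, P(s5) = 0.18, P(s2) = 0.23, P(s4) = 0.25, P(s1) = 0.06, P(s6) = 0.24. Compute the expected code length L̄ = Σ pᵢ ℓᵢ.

L̄ = Σ pᵢ·ℓᵢ = 0.04·2 + 0.18·3 + 0.23·3 + 0.25·3 + 0.06·3 + 0.24·2 = 2.72 bits/symbol.

2.72 bits/symbol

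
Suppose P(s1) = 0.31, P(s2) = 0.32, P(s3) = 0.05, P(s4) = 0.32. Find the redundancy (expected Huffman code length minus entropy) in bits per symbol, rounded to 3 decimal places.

0.208 bits

Entropy H = −Σ p log₂ p ≈ 1.7920 bits.
Huffman merges: 1/20+31/100→9/25; 8/25+8/25→16/25; 9/25+16/25→1. L = 2 ≈ 2.0000.
L − H = 2.0000 − 1.7920 = 0.208 bits.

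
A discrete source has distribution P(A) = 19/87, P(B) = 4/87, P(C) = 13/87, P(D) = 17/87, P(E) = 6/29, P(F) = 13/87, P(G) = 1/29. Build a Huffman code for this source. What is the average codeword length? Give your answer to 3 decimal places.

Repeatedly combine the two least-probable nodes; the expected code length is the sum of the merged weights.
merge 1/29 + 4/87 → 7/87
merge 7/87 + 13/87 → 20/87
merge 13/87 + 17/87 → 10/29
merge 6/29 + 19/87 → 37/87
merge 20/87 + 10/29 → 50/87
merge 37/87 + 50/87 → 1
L = 7/87 + 20/87 + 10/29 + 37/87 + 50/87 + 1 = 77/29 ≈ 2.655 bits/symbol.

2.655 bits/symbol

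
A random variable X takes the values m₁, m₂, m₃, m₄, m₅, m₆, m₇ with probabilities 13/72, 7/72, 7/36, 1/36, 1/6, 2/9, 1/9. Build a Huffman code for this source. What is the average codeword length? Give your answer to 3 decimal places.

Repeatedly combine the two least-probable nodes; the expected code length is the sum of the merged weights.
merge 1/36 + 7/72 → 1/8
merge 1/9 + 1/8 → 17/72
merge 1/6 + 13/72 → 25/72
merge 7/36 + 2/9 → 5/12
merge 17/72 + 25/72 → 7/12
merge 5/12 + 7/12 → 1
L = 1/8 + 17/72 + 25/72 + 5/12 + 7/12 + 1 = 65/24 ≈ 2.708 bits/symbol.

2.708 bits/symbol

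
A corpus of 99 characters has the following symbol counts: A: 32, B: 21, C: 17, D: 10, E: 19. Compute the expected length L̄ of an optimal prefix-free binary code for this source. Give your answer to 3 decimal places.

Probabilities are the counts divided by 99.
Repeatedly combine the two least-probable nodes; the expected code length is the sum of the merged weights.
merge 10/99 + 17/99 → 3/11
merge 19/99 + 7/33 → 40/99
merge 3/11 + 32/99 → 59/99
merge 40/99 + 59/99 → 1
L = 3/11 + 40/99 + 59/99 + 1 = 25/11 ≈ 2.273 bits/symbol.

2.273 bits/symbol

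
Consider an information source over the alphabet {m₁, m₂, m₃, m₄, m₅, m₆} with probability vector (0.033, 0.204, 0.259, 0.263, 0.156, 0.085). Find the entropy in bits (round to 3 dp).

H = −Σ pᵢ log₂ pᵢ.
−0.033·log₂(0.033) = 0.1624
−0.204·log₂(0.204) = 0.4678
−0.259·log₂(0.259) = 0.5048
−0.263·log₂(0.263) = 0.5068
−0.156·log₂(0.156) = 0.4181
−0.085·log₂(0.085) = 0.3023
Sum ≈ 2.3622 → 2.362 bits.

2.362 bits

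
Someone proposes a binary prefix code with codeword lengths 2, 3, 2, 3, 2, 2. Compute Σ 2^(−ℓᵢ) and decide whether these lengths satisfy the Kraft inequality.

1.25; no

With common denominator 2^3 = 8: Σ 2^(−ℓᵢ) = 2/8 + 1/8 + 2/8 + 1/8 + 2/8 + 2/8 = 10/8 = 1.25.
Kraft's inequality requires Σ ≤ 1; here Σ = 1.25 > 1, so no such prefix code exists.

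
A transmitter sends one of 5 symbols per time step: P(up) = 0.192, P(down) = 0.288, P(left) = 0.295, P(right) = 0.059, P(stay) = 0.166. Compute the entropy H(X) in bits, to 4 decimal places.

H = −Σ pᵢ log₂ pᵢ.
−0.192·log₂(0.192) = 0.4571
−0.288·log₂(0.288) = 0.5172
−0.295·log₂(0.295) = 0.5196
−0.059·log₂(0.059) = 0.2409
−0.166·log₂(0.166) = 0.4301
Sum ≈ 2.1649 → 2.1649 bits.

2.1649 bits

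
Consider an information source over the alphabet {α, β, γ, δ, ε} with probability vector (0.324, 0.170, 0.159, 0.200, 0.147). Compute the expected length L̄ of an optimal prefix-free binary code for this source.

Repeatedly combine the two least-probable nodes; the expected code length is the sum of the merged weights.
merge 147/1000 + 159/1000 → 153/500
merge 17/100 + 1/5 → 37/100
merge 153/500 + 81/250 → 63/100
merge 37/100 + 63/100 → 1
L = 153/500 + 37/100 + 63/100 + 1 = 1153/500 = 2.306 bits/symbol.

2.306 bits/symbol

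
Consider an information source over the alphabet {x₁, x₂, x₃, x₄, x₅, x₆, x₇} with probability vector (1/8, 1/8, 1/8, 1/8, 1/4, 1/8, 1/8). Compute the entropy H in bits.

Each probability is a power of 1/2, so log₂(1/p) is an integer.
H = Σ p·log₂(1/p) = 1/8·3 + 1/8·3 + 1/8·3 + 1/8·3 + 1/4·2 + 1/8·3 + 1/8·3 = 2.75 bits.

2.75 bits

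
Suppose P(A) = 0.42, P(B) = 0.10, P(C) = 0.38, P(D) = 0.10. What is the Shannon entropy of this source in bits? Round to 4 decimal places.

H = −Σ pᵢ log₂ pᵢ.
−0.42·log₂(0.42) = 0.5256
−0.10·log₂(0.10) = 0.3322
−0.38·log₂(0.38) = 0.5305
−0.10·log₂(0.10) = 0.3322
Sum ≈ 1.7205 → 1.7205 bits.

1.7205 bits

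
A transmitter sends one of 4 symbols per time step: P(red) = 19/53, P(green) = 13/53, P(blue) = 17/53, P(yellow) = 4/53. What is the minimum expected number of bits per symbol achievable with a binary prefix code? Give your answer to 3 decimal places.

Repeatedly combine the two least-probable nodes; the expected code length is the sum of the merged weights.
merge 4/53 + 13/53 → 17/53
merge 17/53 + 17/53 → 34/53
merge 19/53 + 34/53 → 1
L = 17/53 + 34/53 + 1 = 104/53 ≈ 1.962 bits/symbol.

1.962 bits/symbol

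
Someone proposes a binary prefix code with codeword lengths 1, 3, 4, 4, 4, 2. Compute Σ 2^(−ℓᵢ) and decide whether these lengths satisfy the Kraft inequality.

1.0625; no

With common denominator 2^4 = 16: Σ 2^(−ℓᵢ) = 8/16 + 2/16 + 1/16 + 1/16 + 1/16 + 4/16 = 17/16 = 1.0625.
Kraft's inequality requires Σ ≤ 1; here Σ = 1.0625 > 1, so no such prefix code exists.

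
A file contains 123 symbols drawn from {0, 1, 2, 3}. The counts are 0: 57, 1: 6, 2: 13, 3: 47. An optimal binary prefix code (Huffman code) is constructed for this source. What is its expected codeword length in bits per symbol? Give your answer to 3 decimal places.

1.691 bits/symbol

Probabilities are the counts divided by 123.
Repeatedly combine the two least-probable nodes; the expected code length is the sum of the merged weights.
merge 2/41 + 13/123 → 19/123
merge 19/123 + 47/123 → 22/41
merge 19/41 + 22/41 → 1
L = 19/123 + 22/41 + 1 = 208/123 ≈ 1.691 bits/symbol.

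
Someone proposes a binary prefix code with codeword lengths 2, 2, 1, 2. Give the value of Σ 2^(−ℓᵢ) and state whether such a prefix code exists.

1.25; no

With common denominator 2^2 = 4: Σ 2^(−ℓᵢ) = 1/4 + 1/4 + 2/4 + 1/4 = 5/4 = 1.25.
Kraft's inequality requires Σ ≤ 1; here Σ = 1.25 > 1, so no such prefix code exists.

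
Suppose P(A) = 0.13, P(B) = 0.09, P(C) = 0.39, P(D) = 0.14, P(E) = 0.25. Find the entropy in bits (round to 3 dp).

2.122 bits

H = −Σ pᵢ log₂ pᵢ.
−0.13·log₂(0.13) = 0.3826
−0.09·log₂(0.09) = 0.3127
−0.39·log₂(0.39) = 0.5298
−0.14·log₂(0.14) = 0.3971
−0.25·log₂(0.25) = 0.5000
Sum ≈ 2.1222 → 2.122 bits.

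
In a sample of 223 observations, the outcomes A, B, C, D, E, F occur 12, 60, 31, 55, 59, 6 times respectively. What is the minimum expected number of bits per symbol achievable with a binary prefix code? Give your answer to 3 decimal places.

Probabilities are the counts divided by 223.
Repeatedly combine the two least-probable nodes; the expected code length is the sum of the merged weights.
merge 6/223 + 12/223 → 18/223
merge 18/223 + 31/223 → 49/223
merge 49/223 + 55/223 → 104/223
merge 59/223 + 60/223 → 119/223
merge 104/223 + 119/223 → 1
L = 18/223 + 49/223 + 104/223 + 119/223 + 1 = 513/223 ≈ 2.300 bits/symbol.

2.300 bits/symbol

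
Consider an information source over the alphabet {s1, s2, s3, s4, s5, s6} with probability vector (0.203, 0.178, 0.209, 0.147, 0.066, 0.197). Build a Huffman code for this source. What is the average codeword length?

Repeatedly combine the two least-probable nodes; the expected code length is the sum of the merged weights.
merge 33/500 + 147/1000 → 213/1000
merge 89/500 + 197/1000 → 3/8
merge 203/1000 + 209/1000 → 103/250
merge 213/1000 + 3/8 → 147/250
merge 103/250 + 147/250 → 1
L = 213/1000 + 3/8 + 103/250 + 147/250 + 1 = 647/250 = 2.588 bits/symbol.

2.588 bits/symbol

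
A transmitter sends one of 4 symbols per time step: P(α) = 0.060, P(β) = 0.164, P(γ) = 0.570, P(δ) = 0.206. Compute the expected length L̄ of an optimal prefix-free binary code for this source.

Repeatedly combine the two least-probable nodes; the expected code length is the sum of the merged weights.
merge 3/50 + 41/250 → 28/125
merge 103/500 + 28/125 → 43/100
merge 43/100 + 57/100 → 1
L = 28/125 + 43/100 + 1 = 827/500 = 1.654 bits/symbol.

1.654 bits/symbol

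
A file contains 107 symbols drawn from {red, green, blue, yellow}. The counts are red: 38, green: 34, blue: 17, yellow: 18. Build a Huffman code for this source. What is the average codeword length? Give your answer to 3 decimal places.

Probabilities are the counts divided by 107.
Repeatedly combine the two least-probable nodes; the expected code length is the sum of the merged weights.
merge 17/107 + 18/107 → 35/107
merge 34/107 + 35/107 → 69/107
merge 38/107 + 69/107 → 1
L = 35/107 + 69/107 + 1 = 211/107 ≈ 1.972 bits/symbol.

1.972 bits/symbol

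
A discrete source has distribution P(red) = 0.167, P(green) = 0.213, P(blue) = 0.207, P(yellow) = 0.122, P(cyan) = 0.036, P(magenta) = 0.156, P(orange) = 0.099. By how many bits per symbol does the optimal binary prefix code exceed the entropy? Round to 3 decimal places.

Entropy H = −Σ p log₂ p ≈ 2.6682 bits.
Huffman merges: 9/250+99/1000→27/200; 61/500+27/200→257/1000; 39/250+167/1000→323/1000; 207/1000+213/1000→21/50; 257/1000+323/1000→29/50; 21/50+29/50→1. L = 543/200 ≈ 2.7150.
L − H = 2.7150 − 2.6682 = 0.047 bits.

0.047 bits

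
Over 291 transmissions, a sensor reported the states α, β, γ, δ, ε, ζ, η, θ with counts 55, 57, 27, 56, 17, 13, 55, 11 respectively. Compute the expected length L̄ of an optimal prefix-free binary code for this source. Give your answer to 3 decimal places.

Probabilities are the counts divided by 291.
Repeatedly combine the two least-probable nodes; the expected code length is the sum of the merged weights.
merge 11/291 + 13/291 → 8/97
merge 17/291 + 8/97 → 41/291
merge 9/97 + 41/291 → 68/291
merge 55/291 + 55/291 → 110/291
merge 56/291 + 19/97 → 113/291
merge 68/291 + 110/291 → 178/291
merge 113/291 + 178/291 → 1
L = 8/97 + 41/291 + 68/291 + 110/291 + 113/291 + 178/291 + 1 = 275/97 ≈ 2.835 bits/symbol.

2.835 bits/symbol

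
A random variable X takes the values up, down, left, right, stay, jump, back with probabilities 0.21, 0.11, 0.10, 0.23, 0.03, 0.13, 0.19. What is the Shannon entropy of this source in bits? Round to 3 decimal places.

2.633 bits

H = −Σ pᵢ log₂ pᵢ.
−0.21·log₂(0.21) = 0.4728
−0.11·log₂(0.11) = 0.3503
−0.10·log₂(0.10) = 0.3322
−0.23·log₂(0.23) = 0.4877
−0.03·log₂(0.03) = 0.1518
−0.13·log₂(0.13) = 0.3826
−0.19·log₂(0.19) = 0.4552
Sum ≈ 2.6326 → 2.633 bits.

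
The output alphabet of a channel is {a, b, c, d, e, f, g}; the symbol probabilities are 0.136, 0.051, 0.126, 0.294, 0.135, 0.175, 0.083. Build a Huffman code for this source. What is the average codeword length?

2.665 bits/symbol

Repeatedly combine the two least-probable nodes; the expected code length is the sum of the merged weights.
merge 51/1000 + 83/1000 → 67/500
merge 63/500 + 67/500 → 13/50
merge 27/200 + 17/125 → 271/1000
merge 7/40 + 13/50 → 87/200
merge 271/1000 + 147/500 → 113/200
merge 87/200 + 113/200 → 1
L = 67/500 + 13/50 + 271/1000 + 87/200 + 113/200 + 1 = 533/200 = 2.665 bits/symbol.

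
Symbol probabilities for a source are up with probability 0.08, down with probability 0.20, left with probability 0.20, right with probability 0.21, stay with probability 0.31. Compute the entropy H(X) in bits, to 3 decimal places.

2.217 bits

H = −Σ pᵢ log₂ pᵢ.
−0.08·log₂(0.08) = 0.2915
−0.20·log₂(0.20) = 0.4644
−0.20·log₂(0.20) = 0.4644
−0.21·log₂(0.21) = 0.4728
−0.31·log₂(0.31) = 0.5238
Sum ≈ 2.2169 → 2.217 bits.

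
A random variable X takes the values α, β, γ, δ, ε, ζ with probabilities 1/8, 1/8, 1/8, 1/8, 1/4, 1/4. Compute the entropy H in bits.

2.5 bits

Each probability is a power of 1/2, so log₂(1/p) is an integer.
H = Σ p·log₂(1/p) = 1/8·3 + 1/8·3 + 1/8·3 + 1/8·3 + 1/4·2 + 1/4·2 = 2.5 bits.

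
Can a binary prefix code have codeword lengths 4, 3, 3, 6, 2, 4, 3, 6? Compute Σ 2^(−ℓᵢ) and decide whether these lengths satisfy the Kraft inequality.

With common denominator 2^6 = 64: Σ 2^(−ℓᵢ) = 4/64 + 8/64 + 8/64 + 1/64 + 16/64 + 4/64 + 8/64 + 1/64 = 50/64 = 0.78125.
Kraft's inequality requires Σ ≤ 1; here Σ = 0.78125 ≤ 1, so such a prefix code exists.

0.78125; yes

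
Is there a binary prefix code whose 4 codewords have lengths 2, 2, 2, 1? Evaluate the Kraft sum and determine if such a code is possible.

1.25; no

With common denominator 2^2 = 4: Σ 2^(−ℓᵢ) = 1/4 + 1/4 + 1/4 + 2/4 = 5/4 = 1.25.
Kraft's inequality requires Σ ≤ 1; here Σ = 1.25 > 1, so no such prefix code exists.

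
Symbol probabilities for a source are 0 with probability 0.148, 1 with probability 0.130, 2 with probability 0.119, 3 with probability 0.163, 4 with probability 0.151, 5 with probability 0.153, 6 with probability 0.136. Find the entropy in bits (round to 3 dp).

2.800 bits

H = −Σ pᵢ log₂ pᵢ.
−0.148·log₂(0.148) = 0.4079
−0.130·log₂(0.130) = 0.3826
−0.119·log₂(0.119) = 0.3654
−0.163·log₂(0.163) = 0.4266
−0.151·log₂(0.151) = 0.4118
−0.153·log₂(0.153) = 0.4144
−0.136·log₂(0.136) = 0.3915
Sum ≈ 2.8003 → 2.800 bits.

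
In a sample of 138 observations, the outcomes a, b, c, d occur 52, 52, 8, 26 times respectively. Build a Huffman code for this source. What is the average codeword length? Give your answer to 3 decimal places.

Probabilities are the counts divided by 138.
Repeatedly combine the two least-probable nodes; the expected code length is the sum of the merged weights.
merge 4/69 + 13/69 → 17/69
merge 17/69 + 26/69 → 43/69
merge 26/69 + 43/69 → 1
L = 17/69 + 43/69 + 1 = 43/23 ≈ 1.870 bits/symbol.

1.870 bits/symbol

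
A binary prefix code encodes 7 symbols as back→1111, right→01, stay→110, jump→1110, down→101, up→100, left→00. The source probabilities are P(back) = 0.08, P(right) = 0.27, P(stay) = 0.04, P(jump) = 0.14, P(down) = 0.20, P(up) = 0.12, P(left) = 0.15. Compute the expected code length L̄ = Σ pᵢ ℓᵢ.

2.8 bits/symbol

L̄ = Σ pᵢ·ℓᵢ = 0.08·4 + 0.27·2 + 0.04·3 + 0.14·4 + 0.20·3 + 0.12·3 + 0.15·2 = 2.8 bits/symbol.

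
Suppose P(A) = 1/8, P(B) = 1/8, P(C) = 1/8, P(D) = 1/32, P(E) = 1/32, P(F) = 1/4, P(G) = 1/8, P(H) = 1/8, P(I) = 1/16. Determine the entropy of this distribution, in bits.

2.9375 bits

Each probability is a power of 1/2, so log₂(1/p) is an integer.
H = Σ p·log₂(1/p) = 1/8·3 + 1/8·3 + 1/8·3 + 1/32·5 + 1/32·5 + 1/4·2 + 1/8·3 + 1/8·3 + 1/16·4 = 2.9375 bits.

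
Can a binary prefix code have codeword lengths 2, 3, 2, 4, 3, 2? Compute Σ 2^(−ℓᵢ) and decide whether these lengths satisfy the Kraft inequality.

With common denominator 2^4 = 16: Σ 2^(−ℓᵢ) = 4/16 + 2/16 + 4/16 + 1/16 + 2/16 + 4/16 = 17/16 = 1.0625.
Kraft's inequality requires Σ ≤ 1; here Σ = 1.0625 > 1, so no such prefix code exists.

1.0625; no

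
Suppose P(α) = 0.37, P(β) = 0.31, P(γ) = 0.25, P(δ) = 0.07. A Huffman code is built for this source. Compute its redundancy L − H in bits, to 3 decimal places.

Entropy H = −Σ p log₂ p ≈ 1.8231 bits.
Huffman merges: 7/100+1/4→8/25; 31/100+8/25→63/100; 37/100+63/100→1. L = 39/20 ≈ 1.9500.
L − H = 1.9500 − 1.8231 = 0.127 bits.

0.127 bits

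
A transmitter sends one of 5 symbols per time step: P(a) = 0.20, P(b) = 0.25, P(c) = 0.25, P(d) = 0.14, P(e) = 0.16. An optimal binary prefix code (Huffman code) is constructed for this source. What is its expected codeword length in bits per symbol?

Repeatedly combine the two least-probable nodes; the expected code length is the sum of the merged weights.
merge 7/50 + 4/25 → 3/10
merge 1/5 + 1/4 → 9/20
merge 1/4 + 3/10 → 11/20
merge 9/20 + 11/20 → 1
L = 3/10 + 9/20 + 11/20 + 1 = 23/10 = 2.3 bits/symbol.

2.3 bits/symbol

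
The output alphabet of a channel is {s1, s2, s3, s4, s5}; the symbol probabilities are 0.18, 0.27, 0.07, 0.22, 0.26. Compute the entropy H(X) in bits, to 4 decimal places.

2.2097 bits

H = −Σ pᵢ log₂ pᵢ.
−0.18·log₂(0.18) = 0.4453
−0.27·log₂(0.27) = 0.5100
−0.07·log₂(0.07) = 0.2686
−0.22·log₂(0.22) = 0.4806
−0.26·log₂(0.26) = 0.5053
Sum ≈ 2.2097 → 2.2097 bits.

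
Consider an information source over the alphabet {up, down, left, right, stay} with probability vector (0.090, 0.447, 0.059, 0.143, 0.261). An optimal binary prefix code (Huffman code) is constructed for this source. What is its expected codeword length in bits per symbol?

1.994 bits/symbol

Repeatedly combine the two least-probable nodes; the expected code length is the sum of the merged weights.
merge 59/1000 + 9/100 → 149/1000
merge 143/1000 + 149/1000 → 73/250
merge 261/1000 + 73/250 → 553/1000
merge 447/1000 + 553/1000 → 1
L = 149/1000 + 73/250 + 553/1000 + 1 = 997/500 = 1.994 bits/symbol.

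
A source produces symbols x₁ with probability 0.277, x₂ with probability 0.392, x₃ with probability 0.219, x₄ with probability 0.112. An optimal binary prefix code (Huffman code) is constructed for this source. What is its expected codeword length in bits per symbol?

1.939 bits/symbol

Repeatedly combine the two least-probable nodes; the expected code length is the sum of the merged weights.
merge 14/125 + 219/1000 → 331/1000
merge 277/1000 + 331/1000 → 76/125
merge 49/125 + 76/125 → 1
L = 331/1000 + 76/125 + 1 = 1939/1000 = 1.939 bits/symbol.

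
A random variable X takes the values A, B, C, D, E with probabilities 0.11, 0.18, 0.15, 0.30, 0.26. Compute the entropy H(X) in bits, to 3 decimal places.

2.233 bits

H = −Σ pᵢ log₂ pᵢ.
−0.11·log₂(0.11) = 0.3503
−0.18·log₂(0.18) = 0.4453
−0.15·log₂(0.15) = 0.4105
−0.30·log₂(0.30) = 0.5211
−0.26·log₂(0.26) = 0.5053
Sum ≈ 2.2325 → 2.233 bits.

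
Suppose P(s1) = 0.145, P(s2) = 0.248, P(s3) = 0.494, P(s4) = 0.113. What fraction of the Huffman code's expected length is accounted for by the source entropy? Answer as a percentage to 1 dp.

Entropy H = −Σ p log₂ p ≈ 1.7609 bits.
Huffman merges: 113/1000+29/200→129/500; 31/125+129/500→253/500; 247/500+253/500→1. L = 441/250 ≈ 1.7640.
Efficiency = H/L = 1.7609/1.7640 = 99.8%.

99.8%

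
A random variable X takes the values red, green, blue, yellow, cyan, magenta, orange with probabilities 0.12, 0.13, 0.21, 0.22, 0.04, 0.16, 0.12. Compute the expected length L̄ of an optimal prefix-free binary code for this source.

2.73 bits/symbol

Repeatedly combine the two least-probable nodes; the expected code length is the sum of the merged weights.
merge 1/25 + 3/25 → 4/25
merge 3/25 + 13/100 → 1/4
merge 4/25 + 4/25 → 8/25
merge 21/100 + 11/50 → 43/100
merge 1/4 + 8/25 → 57/100
merge 43/100 + 57/100 → 1
L = 4/25 + 1/4 + 8/25 + 43/100 + 57/100 + 1 = 273/100 = 2.73 bits/symbol.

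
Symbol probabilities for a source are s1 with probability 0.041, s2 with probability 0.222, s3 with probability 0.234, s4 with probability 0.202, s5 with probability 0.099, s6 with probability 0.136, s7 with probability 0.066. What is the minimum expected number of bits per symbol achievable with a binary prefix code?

Repeatedly combine the two least-probable nodes; the expected code length is the sum of the merged weights.
merge 41/1000 + 33/500 → 107/1000
merge 99/1000 + 107/1000 → 103/500
merge 17/125 + 101/500 → 169/500
merge 103/500 + 111/500 → 107/250
merge 117/500 + 169/500 → 143/250
merge 107/250 + 143/250 → 1
L = 107/1000 + 103/500 + 169/500 + 107/250 + 143/250 + 1 = 2651/1000 = 2.651 bits/symbol.

2.651 bits/symbol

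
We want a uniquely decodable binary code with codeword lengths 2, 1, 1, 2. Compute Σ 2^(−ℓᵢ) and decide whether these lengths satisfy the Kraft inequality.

With common denominator 2^2 = 4: Σ 2^(−ℓᵢ) = 1/4 + 2/4 + 2/4 + 1/4 = 6/4 = 1.5.
Kraft's inequality requires Σ ≤ 1; here Σ = 1.5 > 1, so no such prefix code exists.

1.5; no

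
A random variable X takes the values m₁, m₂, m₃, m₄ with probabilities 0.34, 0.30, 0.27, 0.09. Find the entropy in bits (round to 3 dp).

1.873 bits

H = −Σ pᵢ log₂ pᵢ.
−0.34·log₂(0.34) = 0.5292
−0.30·log₂(0.30) = 0.5211
−0.27·log₂(0.27) = 0.5100
−0.09·log₂(0.09) = 0.3127
Sum ≈ 1.8729 → 1.873 bits.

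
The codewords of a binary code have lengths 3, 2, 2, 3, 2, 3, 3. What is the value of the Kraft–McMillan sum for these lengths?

1.25

With common denominator 2^3 = 8: Σ 2^(−ℓᵢ) = 1/8 + 2/8 + 2/8 + 1/8 + 2/8 + 1/8 + 1/8 = 10/8 = 1.25.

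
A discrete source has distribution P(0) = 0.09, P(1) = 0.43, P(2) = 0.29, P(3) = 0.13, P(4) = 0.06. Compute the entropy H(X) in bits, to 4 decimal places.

1.9803 bits

H = −Σ pᵢ log₂ pᵢ.
−0.09·log₂(0.09) = 0.3127
−0.43·log₂(0.43) = 0.5236
−0.29·log₂(0.29) = 0.5179
−0.13·log₂(0.13) = 0.3826
−0.06·log₂(0.06) = 0.2435
Sum ≈ 1.9803 → 1.9803 bits.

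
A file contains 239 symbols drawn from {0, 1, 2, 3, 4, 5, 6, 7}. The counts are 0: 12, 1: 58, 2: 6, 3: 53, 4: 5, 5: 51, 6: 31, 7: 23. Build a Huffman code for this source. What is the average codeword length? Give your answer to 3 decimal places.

2.657 bits/symbol

Probabilities are the counts divided by 239.
Repeatedly combine the two least-probable nodes; the expected code length is the sum of the merged weights.
merge 5/239 + 6/239 → 11/239
merge 11/239 + 12/239 → 23/239
merge 23/239 + 23/239 → 46/239
merge 31/239 + 46/239 → 77/239
merge 51/239 + 53/239 → 104/239
merge 58/239 + 77/239 → 135/239
merge 104/239 + 135/239 → 1
L = 11/239 + 23/239 + 46/239 + 77/239 + 104/239 + 135/239 + 1 = 635/239 ≈ 2.657 bits/symbol.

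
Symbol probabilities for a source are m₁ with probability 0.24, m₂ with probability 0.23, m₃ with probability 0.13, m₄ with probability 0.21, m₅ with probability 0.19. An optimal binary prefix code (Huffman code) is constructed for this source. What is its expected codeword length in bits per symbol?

Repeatedly combine the two least-probable nodes; the expected code length is the sum of the merged weights.
merge 13/100 + 19/100 → 8/25
merge 21/100 + 23/100 → 11/25
merge 6/25 + 8/25 → 14/25
merge 11/25 + 14/25 → 1
L = 8/25 + 11/25 + 14/25 + 1 = 58/25 = 2.32 bits/symbol.

2.32 bits/symbol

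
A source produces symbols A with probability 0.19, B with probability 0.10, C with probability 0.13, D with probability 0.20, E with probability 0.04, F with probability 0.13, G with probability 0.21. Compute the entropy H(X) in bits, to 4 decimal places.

2.6757 bits

H = −Σ pᵢ log₂ pᵢ.
−0.19·log₂(0.19) = 0.4552
−0.10·log₂(0.10) = 0.3322
−0.13·log₂(0.13) = 0.3826
−0.20·log₂(0.20) = 0.4644
−0.04·log₂(0.04) = 0.1858
−0.13·log₂(0.13) = 0.3826
−0.21·log₂(0.21) = 0.4728
Sum ≈ 2.6757 → 2.6757 bits.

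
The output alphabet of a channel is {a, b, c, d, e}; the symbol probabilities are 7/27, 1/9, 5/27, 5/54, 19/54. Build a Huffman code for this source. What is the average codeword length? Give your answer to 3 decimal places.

Repeatedly combine the two least-probable nodes; the expected code length is the sum of the merged weights.
merge 5/54 + 1/9 → 11/54
merge 5/27 + 11/54 → 7/18
merge 7/27 + 19/54 → 11/18
merge 7/18 + 11/18 → 1
L = 11/54 + 7/18 + 11/18 + 1 = 119/54 ≈ 2.204 bits/symbol.

2.204 bits/symbol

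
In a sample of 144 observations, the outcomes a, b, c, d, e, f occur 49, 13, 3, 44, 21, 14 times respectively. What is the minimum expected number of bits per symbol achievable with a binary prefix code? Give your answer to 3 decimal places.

2.319 bits/symbol

Probabilities are the counts divided by 144.
Repeatedly combine the two least-probable nodes; the expected code length is the sum of the merged weights.
merge 1/48 + 13/144 → 1/9
merge 7/72 + 1/9 → 5/24
merge 7/48 + 5/24 → 17/48
merge 11/36 + 49/144 → 31/48
merge 17/48 + 31/48 → 1
L = 1/9 + 5/24 + 17/48 + 31/48 + 1 = 167/72 ≈ 2.319 bits/symbol.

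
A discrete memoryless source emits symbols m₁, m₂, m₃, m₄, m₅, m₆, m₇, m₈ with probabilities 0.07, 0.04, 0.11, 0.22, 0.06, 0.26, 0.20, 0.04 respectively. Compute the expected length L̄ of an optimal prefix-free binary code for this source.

2.72 bits/symbol

Repeatedly combine the two least-probable nodes; the expected code length is the sum of the merged weights.
merge 1/25 + 1/25 → 2/25
merge 3/50 + 7/100 → 13/100
merge 2/25 + 11/100 → 19/100
merge 13/100 + 19/100 → 8/25
merge 1/5 + 11/50 → 21/50
merge 13/50 + 8/25 → 29/50
merge 21/50 + 29/50 → 1
L = 2/25 + 13/100 + 19/100 + 8/25 + 21/50 + 29/50 + 1 = 68/25 = 2.72 bits/symbol.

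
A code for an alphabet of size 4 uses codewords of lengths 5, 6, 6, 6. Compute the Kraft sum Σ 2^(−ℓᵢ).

With common denominator 2^6 = 64: Σ 2^(−ℓᵢ) = 2/64 + 1/64 + 1/64 + 1/64 = 5/64 = 0.078125.

0.078125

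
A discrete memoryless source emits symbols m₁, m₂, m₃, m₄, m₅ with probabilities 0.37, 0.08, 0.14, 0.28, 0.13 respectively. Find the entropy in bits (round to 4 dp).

H = −Σ pᵢ log₂ pᵢ.
−0.37·log₂(0.37) = 0.5307
−0.08·log₂(0.08) = 0.2915
−0.14·log₂(0.14) = 0.3971
−0.28·log₂(0.28) = 0.5142
−0.13·log₂(0.13) = 0.3826
Sum ≈ 2.1162 → 2.1162 bits.

2.1162 bits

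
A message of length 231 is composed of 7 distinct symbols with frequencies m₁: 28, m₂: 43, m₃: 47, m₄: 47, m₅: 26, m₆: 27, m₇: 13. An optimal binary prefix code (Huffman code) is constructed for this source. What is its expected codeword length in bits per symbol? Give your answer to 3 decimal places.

Probabilities are the counts divided by 231.
Repeatedly combine the two least-probable nodes; the expected code length is the sum of the merged weights.
merge 13/231 + 26/231 → 13/77
merge 9/77 + 4/33 → 5/21
merge 13/77 + 43/231 → 82/231
merge 47/231 + 47/231 → 94/231
merge 5/21 + 82/231 → 137/231
merge 94/231 + 137/231 → 1
L = 13/77 + 5/21 + 82/231 + 94/231 + 137/231 + 1 = 58/21 ≈ 2.762 bits/symbol.

2.762 bits/symbol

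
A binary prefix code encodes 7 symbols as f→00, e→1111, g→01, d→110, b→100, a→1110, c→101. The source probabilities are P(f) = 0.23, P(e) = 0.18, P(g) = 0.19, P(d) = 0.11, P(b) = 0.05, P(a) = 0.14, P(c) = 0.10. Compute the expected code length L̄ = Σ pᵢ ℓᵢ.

L̄ = Σ pᵢ·ℓᵢ = 0.23·2 + 0.18·4 + 0.19·2 + 0.11·3 + 0.05·3 + 0.14·4 + 0.10·3 = 2.9 bits/symbol.

2.9 bits/symbol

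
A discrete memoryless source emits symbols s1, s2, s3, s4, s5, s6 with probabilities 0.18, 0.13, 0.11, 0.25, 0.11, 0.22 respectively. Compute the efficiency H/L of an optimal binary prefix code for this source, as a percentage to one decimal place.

Entropy H = −Σ p log₂ p ≈ 2.5091 bits.
Huffman merges: 11/100+11/100→11/50; 13/100+9/50→31/100; 11/50+11/50→11/25; 1/4+31/100→14/25; 11/25+14/25→1. L = 253/100 ≈ 2.5300.
Efficiency = H/L = 2.5091/2.5300 = 99.2%.

99.2%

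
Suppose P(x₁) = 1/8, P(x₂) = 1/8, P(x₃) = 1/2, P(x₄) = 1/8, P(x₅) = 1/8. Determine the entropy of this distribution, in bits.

Each probability is a power of 1/2, so log₂(1/p) is an integer.
H = Σ p·log₂(1/p) = 1/8·3 + 1/8·3 + 1/2·1 + 1/8·3 + 1/8·3 = 2 bits.

2 bits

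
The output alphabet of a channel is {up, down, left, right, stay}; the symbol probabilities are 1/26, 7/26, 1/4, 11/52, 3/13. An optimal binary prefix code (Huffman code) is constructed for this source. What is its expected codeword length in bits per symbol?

2.25 bits/symbol

Repeatedly combine the two least-probable nodes; the expected code length is the sum of the merged weights.
merge 1/26 + 11/52 → 1/4
merge 3/13 + 1/4 → 25/52
merge 1/4 + 7/26 → 27/52
merge 25/52 + 27/52 → 1
L = 1/4 + 25/52 + 27/52 + 1 = 9/4 = 2.25 bits/symbol.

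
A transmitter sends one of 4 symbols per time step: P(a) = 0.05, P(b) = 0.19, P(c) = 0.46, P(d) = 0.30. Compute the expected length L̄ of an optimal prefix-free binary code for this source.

1.78 bits/symbol

Repeatedly combine the two least-probable nodes; the expected code length is the sum of the merged weights.
merge 1/20 + 19/100 → 6/25
merge 6/25 + 3/10 → 27/50
merge 23/50 + 27/50 → 1
L = 6/25 + 27/50 + 1 = 89/50 = 1.78 bits/symbol.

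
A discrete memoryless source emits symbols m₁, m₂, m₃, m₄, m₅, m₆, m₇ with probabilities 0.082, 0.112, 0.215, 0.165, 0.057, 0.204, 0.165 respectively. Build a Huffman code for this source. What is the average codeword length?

Repeatedly combine the two least-probable nodes; the expected code length is the sum of the merged weights.
merge 57/1000 + 41/500 → 139/1000
merge 14/125 + 139/1000 → 251/1000
merge 33/200 + 33/200 → 33/100
merge 51/250 + 43/200 → 419/1000
merge 251/1000 + 33/100 → 581/1000
merge 419/1000 + 581/1000 → 1
L = 139/1000 + 251/1000 + 33/100 + 419/1000 + 581/1000 + 1 = 68/25 = 2.72 bits/symbol.

2.72 bits/symbol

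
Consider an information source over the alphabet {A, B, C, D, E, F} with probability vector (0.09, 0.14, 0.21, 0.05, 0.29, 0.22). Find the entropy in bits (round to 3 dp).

2.397 bits

H = −Σ pᵢ log₂ pᵢ.
−0.09·log₂(0.09) = 0.3127
−0.14·log₂(0.14) = 0.3971
−0.21·log₂(0.21) = 0.4728
−0.05·log₂(0.05) = 0.2161
−0.29·log₂(0.29) = 0.5179
−0.22·log₂(0.22) = 0.4806
Sum ≈ 2.3972 → 2.397 bits.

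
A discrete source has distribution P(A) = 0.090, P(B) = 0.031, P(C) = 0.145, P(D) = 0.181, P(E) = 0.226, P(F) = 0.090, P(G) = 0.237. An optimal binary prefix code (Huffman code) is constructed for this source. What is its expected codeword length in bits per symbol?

2.658 bits/symbol

Repeatedly combine the two least-probable nodes; the expected code length is the sum of the merged weights.
merge 31/1000 + 9/100 → 121/1000
merge 9/100 + 121/1000 → 211/1000
merge 29/200 + 181/1000 → 163/500
merge 211/1000 + 113/500 → 437/1000
merge 237/1000 + 163/500 → 563/1000
merge 437/1000 + 563/1000 → 1
L = 121/1000 + 211/1000 + 163/500 + 437/1000 + 563/1000 + 1 = 1329/500 = 2.658 bits/symbol.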